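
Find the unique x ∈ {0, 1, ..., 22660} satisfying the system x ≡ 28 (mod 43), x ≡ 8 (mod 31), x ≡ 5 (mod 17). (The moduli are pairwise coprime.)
x ≡ 22173 (mod 22661); the representative in [0, 22661) is 22173

The moduli 43, 31, 17 are pairwise coprime, so by the CRT there is a unique solution mod 43·31·17 = 22661.
Solve by successive substitution. Start with x ≡ 28 (mod 43).
  Combine with x ≡ 8 (mod 31): write x = 28 + 43·t and require 28 + 43·t ≡ 8 (mod 31), i.e. 43·t ≡ 8 − 28 ≡ 11 (mod 31). Since 43^(−1) ≡ 13 (mod 31) (43 ≡ 12 (mod 31)), t ≡ 13·11 ≡ 19 (mod 31). So x ≡ 28 + 43·19 = 845 (mod 1333).
  Combine with x ≡ 5 (mod 17): write x = 845 + 1333·t and require 845 + 1333·t ≡ 5 (mod 17), i.e. 1333·t ≡ 5 − 845 ≡ 10 (mod 17). Since 1333^(−1) ≡ 5 (mod 17) (1333 ≡ 7 (mod 17)), t ≡ 5·10 ≡ 16 (mod 17). So x ≡ 845 + 1333·16 = 22173 (mod 22661).
Unique solution in [0, 22661): x = 22173.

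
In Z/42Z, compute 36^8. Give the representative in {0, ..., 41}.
36

Use repeated squaring. Binary(8) = 1000. Walk through the bits of the exponent 8 left-to-right: at each bit after the leading one, square the running value, then multiply by 36 if the bit is 1 (always reducing mod 42):
  bit 1 = 1 (leading): start with 36.
  bit 2 = 0: square 36^2 = 1296 ≡ 36 (mod 42).
  bit 3 = 0: square 36^2 = 1296 ≡ 36 (mod 42).
  bit 4 = 0: square 36^2 = 1296 ≡ 36 (mod 42).
Final value: 36^8 ≡ 36 (mod 42).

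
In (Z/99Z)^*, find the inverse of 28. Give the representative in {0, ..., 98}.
Apply the extended Euclidean algorithm to (99, 28), tracking rows (r, s, t) with s·99 + t·28 = r. Each division r_prev = q·r_cur + r_new produces the new row as (previous row) − q·(current row):
  row A: (99, 1, 0)   [1·99 + 0·28 = 99]
  row B: (28, 0, 1)   [0·99 + 1·28 = 28]
  99 = 3·28 + 15   → row C = row A − 3·row B = (15, 1, −3)   [check: 1·99 − 3·28 = 15]
  28 = 1·15 + 13   → row D = row B − 1·row C = (13, −1, 4)   [check: −1·99 + 4·28 = 13]
  15 = 1·13 + 2   → row E = row C − 1·row D = (2, 2, −7)   [check: 2·99 − 7·28 = 2]
  13 = 6·2 + 1   → row F = row D − 6·row E = (1, −13, 46)   [check: −13·99 + 46·28 = 1]
  2 = 2·1 + 0   → remainder 0, stop. gcd = 1 (last nonzero row F).
The gcd is 1, so 28 is invertible mod 99. The last nonzero row gives −13·99 + 46·28 = 1, so t = 46. So 28^(−1) ≡ 46 (mod 99). Verify: 28 · 46 = 1288 ≡ 1 (mod 99). ✓

Final answer: 28^(−1) ≡ 46 (mod 99)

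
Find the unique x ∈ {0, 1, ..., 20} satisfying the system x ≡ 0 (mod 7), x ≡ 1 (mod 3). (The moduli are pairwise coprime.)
x ≡ 7 (mod 21); the representative in [0, 21) is 7

The moduli 7, 3 are pairwise coprime, so by the CRT there is a unique solution mod 7·3 = 21.
Solve by successive substitution. Start with x ≡ 0 (mod 7).
  Combine with x ≡ 1 (mod 3): write x = 7·t and require 7·t ≡ 1 (mod 3). Since 7^(−1) ≡ 1 (mod 3) (7 ≡ 1 (mod 3)), t ≡ 1·1 ≡ 1 (mod 3). So x ≡ 7·1 = 7 (mod 21).
Unique solution in [0, 21): x = 7.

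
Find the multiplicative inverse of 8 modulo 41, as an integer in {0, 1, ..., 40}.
8^(−1) ≡ 36 (mod 41)

Apply the extended Euclidean algorithm to (41, 8), tracking rows (r, s, t) with s·41 + t·8 = r. Each division r_prev = q·r_cur + r_new produces the new row as (previous row) − q·(current row):
  row A: (41, 1, 0)   [1·41 + 0·8 = 41]
  row B: (8, 0, 1)   [0·41 + 1·8 = 8]
  41 = 5·8 + 1   → row C = row A − 5·row B = (1, 1, −5)   [check: 1·41 − 5·8 = 1]
  8 = 8·1 + 0   → remainder 0, stop. gcd = 1 (last nonzero row C).
The gcd is 1, so 8 is invertible mod 41. The last nonzero row gives 1·41 − 5·8 = 1, so t = −5. So 8^(−1) ≡ −5 ≡ 36 (mod 41). Verify: 8 · 36 = 288 ≡ 1 (mod 41). ✓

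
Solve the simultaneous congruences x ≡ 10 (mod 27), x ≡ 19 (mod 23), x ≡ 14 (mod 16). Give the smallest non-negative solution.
The moduli 27, 23, 16 are pairwise coprime, so by the CRT there is a unique solution mod 27·23·16 = 9936.
Solve by successive substitution. Start with x ≡ 10 (mod 27).
  Combine with x ≡ 19 (mod 23): write x = 10 + 27·t and require 10 + 27·t ≡ 19 (mod 23), i.e. 27·t ≡ 19 − 10 ≡ 9 (mod 23). Since 27^(−1) ≡ 6 (mod 23) (27 ≡ 4 (mod 23)), t ≡ 6·9 ≡ 8 (mod 23). So x ≡ 10 + 27·8 = 226 (mod 621).
  Combine with x ≡ 14 (mod 16): write x = 226 + 621·t and require 226 + 621·t ≡ 14 (mod 16), i.e. 621·t ≡ 14 − 226 ≡ 12 (mod 16). Since 621^(−1) ≡ 5 (mod 16) (621 ≡ 13 (mod 16)), t ≡ 5·12 ≡ 12 (mod 16). So x ≡ 226 + 621·12 = 7678 (mod 9936).
Unique solution in [0, 9936): x = 7678.

Final answer: x ≡ 7678 (mod 9936); the representative in [0, 9936) is 7678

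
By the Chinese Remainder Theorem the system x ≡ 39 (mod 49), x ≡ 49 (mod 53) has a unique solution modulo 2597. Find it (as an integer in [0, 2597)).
The moduli 49, 53 are pairwise coprime, so by the CRT there is a unique solution mod 49·53 = 2597.
Solve by successive substitution. Start with x ≡ 39 (mod 49).
  Combine with x ≡ 49 (mod 53): write x = 39 + 49·t and require 39 + 49·t ≡ 49 (mod 53), i.e. 49·t ≡ 49 − 39 ≡ 10 (mod 53). Since 49^(−1) ≡ 13 (mod 53), t ≡ 13·10 ≡ 24 (mod 53). So x ≡ 39 + 49·24 = 1215 (mod 2597).
Unique solution in [0, 2597): x = 1215.

Final answer: x ≡ 1215 (mod 2597); the representative in [0, 2597) is 1215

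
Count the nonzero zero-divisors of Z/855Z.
Z/855Z has 422 nonzero zero-divisors

In Z/855Z each nonzero element is either a unit (gcd with 855 is 1) or a zero-divisor (gcd > 1). The number of units is φ(855): factorise 855 = 3^2 · 5 · 19, so φ(855) = (3^2 − 3^1) · (5 − 1) · (19 − 1) = 6 · 4 · 18 = 432. The nonzero elements number 855 − 1 = 854. Hence the nonzero zero-divisors number 854 − 432 = 422.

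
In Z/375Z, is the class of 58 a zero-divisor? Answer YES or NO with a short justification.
NO

gcd(58, 375) = 1, so 58 is a unit in Z/375Z (it has a multiplicative inverse). A unit cannot be a zero-divisor: if 58·b ≡ 0 then multiplying both sides by 58^(−1) gives b ≡ 0. So 58 is not a zero-divisor.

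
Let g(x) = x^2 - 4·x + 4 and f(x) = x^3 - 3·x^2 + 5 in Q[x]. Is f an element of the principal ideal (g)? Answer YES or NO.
In Q[x] the ideal (g) consists of all multiples of g, so f ∈ (g) iff g | f, i.e. iff the remainder of f on division by g is 0. Divide f by g (g is monic, so eliminate the leading term of the running remainder at each step):
  leading term x^3: subtract (x)·g(x) = x^3 - 4·x^2 + 4·x, leaving x^2 - 4·x + 5
  leading term x^2: subtract (1)·g(x) = x^2 - 4·x + 4, leaving 1
The remainder r(x) = 1 ≠ 0 (and deg r < deg g), so g ∤ f, i.e. f ∉ (g).

Final answer: NO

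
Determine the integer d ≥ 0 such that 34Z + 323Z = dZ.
(34, 323) = (17); d = 17

In the PID Z, (a, b) is generated by gcd(a, b). Compute gcd(323, 34) with the extended Euclidean algorithm, tracking rows (r, s, t) with s·323 + t·34 = r:
  row A: (323, 1, 0)   [1·323 + 0·34 = 323]
  row B: (34, 0, 1)   [0·323 + 1·34 = 34]
  323 = 9·34 + 17   → row C = row A − 9·row B = (17, 1, −9)   [check: 1·323 − 9·34 = 17]
  34 = 2·17 + 0   → remainder 0, stop. gcd = 17 (last nonzero row C).
So gcd(34, 323) = 17, with Bézout identity 1·323 − 9·34 = 17. Containment (⊇): the Bézout identity exhibits 17 as an element of (34, 323), giving (17) ⊆ (34, 323). Containment (⊆): since 17 | 34 and 17 | 323 (34 = 17·2, 323 = 17·19), every Z-linear combination of 34 and 323 is divisible by 17, so (34, 323) ⊆ (17). Therefore (34, 323) = (17), d = 17.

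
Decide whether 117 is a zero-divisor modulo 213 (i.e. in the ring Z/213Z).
gcd(117, 213) = 3 > 1, so 117 is not a unit in Z/213Z. In Z/nZ every nonzero non-unit is a zero-divisor: explicitly, take b = 213/gcd = 71 ≠ 0 (mod 213); then 117·71 = 8307 = 39·213, i.e. 117·71 ≡ 0 (mod 213). So 117 is a zero-divisor.

Final answer: YES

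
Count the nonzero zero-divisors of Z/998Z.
In Z/998Z each nonzero element is either a unit (gcd with 998 is 1) or a zero-divisor (gcd > 1). The number of units is φ(998): factorise 998 = 2 · 499, so φ(998) = (2 − 1) · (499 − 1) = 1 · 498 = 498. The nonzero elements number 998 − 1 = 997. Hence the nonzero zero-divisors number 997 − 498 = 499.

Final answer: Z/998Z has 499 nonzero zero-divisors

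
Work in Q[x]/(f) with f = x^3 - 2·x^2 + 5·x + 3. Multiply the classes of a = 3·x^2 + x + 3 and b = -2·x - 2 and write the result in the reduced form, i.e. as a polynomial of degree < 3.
a · b ≡ -20·x^2 + 22·x + 12 (mod f(x))

First multiply in Q[x] without reducing: a · b = -6·x^3 - 8·x^2 - 8·x - 6. Now divide by f(x) = x^3 - 2·x^2 + 5·x + 3, eliminating the leading term at each step:
  leading term -6·x^3: subtract (-6)·f(x) = -6·x^3 + 12·x^2 - 30·x - 18, leaving -20·x^2 + 22·x + 12
The degree is now < 3, so this is the remainder. Hence a · b ≡ -20·x^2 + 22·x + 12 in Q[x]/(f).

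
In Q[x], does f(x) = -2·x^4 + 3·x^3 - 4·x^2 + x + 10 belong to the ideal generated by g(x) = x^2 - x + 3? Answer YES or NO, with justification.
In Q[x] the ideal (g) consists of all multiples of g, so f ∈ (g) iff g | f, i.e. iff the remainder of f on division by g is 0. Divide f by g (g is monic, so eliminate the leading term of the running remainder at each step):
  leading term -2·x^4: subtract (-2·x^2)·g(x) = -2·x^4 + 2·x^3 - 6·x^2, leaving x^3 + 2·x^2 + x + 10
  leading term x^3: subtract (x)·g(x) = x^3 - x^2 + 3·x, leaving 3·x^2 - 2·x + 10
  leading term 3·x^2: subtract (3)·g(x) = 3·x^2 - 3·x + 9, leaving x + 1
The remainder r(x) = x + 1 ≠ 0 (and deg r < deg g), so g ∤ f, i.e. f ∉ (g).

Final answer: NO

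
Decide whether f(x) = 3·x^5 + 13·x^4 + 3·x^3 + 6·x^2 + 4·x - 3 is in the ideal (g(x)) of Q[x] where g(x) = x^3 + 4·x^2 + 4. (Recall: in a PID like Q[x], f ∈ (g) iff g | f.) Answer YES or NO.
In Q[x] the ideal (g) consists of all multiples of g, so f ∈ (g) iff g | f, i.e. iff the remainder of f on division by g is 0. Divide f by g (g is monic, so eliminate the leading term of the running remainder at each step):
  leading term 3·x^5: subtract (3·x^2)·g(x) = 3·x^5 + 12·x^4 + 12·x^2, leaving x^4 + 3·x^3 - 6·x^2 + 4·x - 3
  leading term x^4: subtract (x)·g(x) = x^4 + 4·x^3 + 4·x, leaving -x^3 - 6·x^2 - 3
  leading term -x^3: subtract (-1)·g(x) = -x^3 - 4·x^2 - 4, leaving 1 - 2·x^2
The remainder r(x) = 1 - 2·x^2 ≠ 0 (and deg r < deg g), so g ∤ f, i.e. f ∉ (g).

Final answer: NO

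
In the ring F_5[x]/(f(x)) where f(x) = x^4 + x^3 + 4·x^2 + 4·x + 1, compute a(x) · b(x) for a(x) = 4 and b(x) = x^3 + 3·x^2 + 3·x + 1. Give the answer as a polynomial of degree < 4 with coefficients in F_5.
Multiply as integer polynomials: a · b = 4·x^3 + 12·x^2 + 12·x + 4. Reducing coefficients mod 5: a · b ≡ 4·x^3 + 2·x^2 + 2·x + 4. This already has degree < 4, so no reduction by f is needed. Hence a · b ≡ 4·x^3 + 2·x^2 + 2·x + 4 in F_5[x]/(f).

Final answer: a · b ≡ 4·x^3 + 2·x^2 + 2·x + 4 (mod f(x))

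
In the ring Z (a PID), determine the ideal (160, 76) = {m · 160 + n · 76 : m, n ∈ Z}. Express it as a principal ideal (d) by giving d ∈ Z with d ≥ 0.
In the PID Z, (a, b) is generated by gcd(a, b). Compute gcd(160, 76) with the extended Euclidean algorithm, tracking rows (r, s, t) with s·160 + t·76 = r:
  row A: (160, 1, 0)   [1·160 + 0·76 = 160]
  row B: (76, 0, 1)   [0·160 + 1·76 = 76]
  160 = 2·76 + 8   → row C = row A − 2·row B = (8, 1, −2)   [check: 1·160 − 2·76 = 8]
  76 = 9·8 + 4   → row D = row B − 9·row C = (4, −9, 19)   [check: −9·160 + 19·76 = 4]
  8 = 2·4 + 0   → remainder 0, stop. gcd = 4 (last nonzero row D).
So gcd(160, 76) = 4, with Bézout identity −9·160 + 19·76 = 4. Containment (⊇): the Bézout identity exhibits 4 as an element of (160, 76), giving (4) ⊆ (160, 76). Containment (⊆): since 4 | 160 and 4 | 76 (160 = 4·40, 76 = 4·19), every Z-linear combination of 160 and 76 is divisible by 4, so (160, 76) ⊆ (4). Therefore (160, 76) = (4), d = 4.

Final answer: (160, 76) = (4); d = 4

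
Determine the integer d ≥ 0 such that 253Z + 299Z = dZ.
(253, 299) = (23); d = 23

In the PID Z, (a, b) is generated by gcd(a, b). Compute gcd(299, 253) with the extended Euclidean algorithm, tracking rows (r, s, t) with s·299 + t·253 = r:
  row A: (299, 1, 0)   [1·299 + 0·253 = 299]
  row B: (253, 0, 1)   [0·299 + 1·253 = 253]
  299 = 1·253 + 46   → row C = row A − 1·row B = (46, 1, −1)   [check: 1·299 − 1·253 = 46]
  253 = 5·46 + 23   → row D = row B − 5·row C = (23, −5, 6)   [check: −5·299 + 6·253 = 23]
  46 = 2·23 + 0   → remainder 0, stop. gcd = 23 (last nonzero row D).
So gcd(253, 299) = 23, with Bézout identity −5·299 + 6·253 = 23. Containment (⊇): the Bézout identity exhibits 23 as an element of (253, 299), giving (23) ⊆ (253, 299). Containment (⊆): since 23 | 253 and 23 | 299 (253 = 23·11, 299 = 23·13), every Z-linear combination of 253 and 299 is divisible by 23, so (253, 299) ⊆ (23). Therefore (253, 299) = (23), d = 23.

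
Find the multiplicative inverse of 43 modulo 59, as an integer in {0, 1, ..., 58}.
Apply the extended Euclidean algorithm to (59, 43), tracking rows (r, s, t) with s·59 + t·43 = r. Each division r_prev = q·r_cur + r_new produces the new row as (previous row) − q·(current row):
  row A: (59, 1, 0)   [1·59 + 0·43 = 59]
  row B: (43, 0, 1)   [0·59 + 1·43 = 43]
  59 = 1·43 + 16   → row C = row A − 1·row B = (16, 1, −1)   [check: 1·59 − 1·43 = 16]
  43 = 2·16 + 11   → row D = row B − 2·row C = (11, −2, 3)   [check: −2·59 + 3·43 = 11]
  16 = 1·11 + 5   → row E = row C − 1·row D = (5, 3, −4)   [check: 3·59 − 4·43 = 5]
  11 = 2·5 + 1   → row F = row D − 2·row E = (1, −8, 11)   [check: −8·59 + 11·43 = 1]
  5 = 5·1 + 0   → remainder 0, stop. gcd = 1 (last nonzero row F).
The gcd is 1, so 43 is invertible mod 59. The last nonzero row gives −8·59 + 11·43 = 1, so t = 11. So 43^(−1) ≡ 11 (mod 59). Verify: 43 · 11 = 473 ≡ 1 (mod 59). ✓

Final answer: 43^(−1) ≡ 11 (mod 59)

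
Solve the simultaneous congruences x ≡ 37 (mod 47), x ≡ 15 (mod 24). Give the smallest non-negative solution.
x ≡ 1071 (mod 1128); the representative in [0, 1128) is 1071

The moduli 47, 24 are pairwise coprime, so by the CRT there is a unique solution mod 47·24 = 1128.
Solve by successive substitution. Start with x ≡ 37 (mod 47).
  Combine with x ≡ 15 (mod 24): write x = 37 + 47·t and require 37 + 47·t ≡ 15 (mod 24), i.e. 47·t ≡ 15 − 37 ≡ 2 (mod 24). Since 47^(−1) ≡ 23 (mod 24) (47 ≡ 23 (mod 24)), t ≡ 23·2 ≡ 22 (mod 24). So x ≡ 37 + 47·22 = 1071 (mod 1128).
Unique solution in [0, 1128): x = 1071.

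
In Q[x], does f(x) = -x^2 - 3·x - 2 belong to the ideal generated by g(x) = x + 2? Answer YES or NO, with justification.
YES

In Q[x] the ideal (g) consists of all multiples of g, so f ∈ (g) iff g | f, i.e. iff the remainder of f on division by g is 0. Divide f by g (g is monic, so eliminate the leading term of the running remainder at each step):
  leading term -x^2: subtract (-x)·g(x) = -x^2 - 2·x, leaving -x - 2
  leading term -x: subtract (-1)·g(x) = -x - 2, leaving 0
The remainder is 0, so f(x) = g(x) · h(x) with h(x) = -x - 1. Hence g | f, i.e. f ∈ (g).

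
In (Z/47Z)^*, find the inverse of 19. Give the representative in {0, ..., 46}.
Apply the extended Euclidean algorithm to (47, 19), tracking rows (r, s, t) with s·47 + t·19 = r. Each division r_prev = q·r_cur + r_new produces the new row as (previous row) − q·(current row):
  row A: (47, 1, 0)   [1·47 + 0·19 = 47]
  row B: (19, 0, 1)   [0·47 + 1·19 = 19]
  47 = 2·19 + 9   → row C = row A − 2·row B = (9, 1, −2)   [check: 1·47 − 2·19 = 9]
  19 = 2·9 + 1   → row D = row B − 2·row C = (1, −2, 5)   [check: −2·47 + 5·19 = 1]
  9 = 9·1 + 0   → remainder 0, stop. gcd = 1 (last nonzero row D).
The gcd is 1, so 19 is invertible mod 47. The last nonzero row gives −2·47 + 5·19 = 1, so t = 5. So 19^(−1) ≡ 5 (mod 47). Verify: 19 · 5 = 95 ≡ 1 (mod 47). ✓

Final answer: 19^(−1) ≡ 5 (mod 47)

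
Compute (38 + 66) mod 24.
8

Reduce the summands first: 38 ≡ 14, 66 ≡ 18 (mod 24), so 38 + 66 ≡ 14 + 18 (mod 24). 14 + 18 = 32; 32 = 1·24 + 8, so (38 + 66) mod 24 = 8.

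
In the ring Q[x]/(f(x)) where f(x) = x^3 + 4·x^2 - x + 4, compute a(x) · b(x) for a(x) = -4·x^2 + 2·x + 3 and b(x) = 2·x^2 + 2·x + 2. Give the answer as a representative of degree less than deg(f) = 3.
a · b ≡ -118·x^2 + 70·x - 106 (mod f(x))

First multiply in Q[x] without reducing: a · b = -8·x^4 - 4·x^3 + 2·x^2 + 10·x + 6. Now divide by f(x) = x^3 + 4·x^2 - x + 4, eliminating the leading term at each step:
  leading term -8·x^4: subtract (-8·x)·f(x) = -8·x^4 - 32·x^3 + 8·x^2 - 32·x, leaving 28·x^3 - 6·x^2 + 42·x + 6
  leading term 28·x^3: subtract (28)·f(x) = 28·x^3 + 112·x^2 - 28·x + 112, leaving -118·x^2 + 70·x - 106
The degree is now < 3, so this is the remainder. Hence a · b ≡ -118·x^2 + 70·x - 106 in Q[x]/(f).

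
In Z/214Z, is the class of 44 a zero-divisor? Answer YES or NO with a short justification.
gcd(44, 214) = 2 > 1, so 44 is not a unit in Z/214Z. In Z/nZ every nonzero non-unit is a zero-divisor: explicitly, take b = 214/gcd = 107 ≠ 0 (mod 214); then 44·107 = 4708 = 22·214, i.e. 44·107 ≡ 0 (mod 214). So 44 is a zero-divisor.

Final answer: YES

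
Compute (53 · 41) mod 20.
Reduce the factors first: 53 ≡ 13, 41 ≡ 1 (mod 20), so 53 · 41 ≡ 13 · 1 (mod 20). 13 · 1 = 13. Dividing by 20: 13 = 0·20 + 13. So (53 · 41) mod 20 = 13.

Final answer: 13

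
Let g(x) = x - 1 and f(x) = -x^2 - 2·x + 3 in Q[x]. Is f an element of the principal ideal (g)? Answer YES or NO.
YES

In Q[x] the ideal (g) consists of all multiples of g, so f ∈ (g) iff g | f, i.e. iff the remainder of f on division by g is 0. Divide f by g (g is monic, so eliminate the leading term of the running remainder at each step):
  leading term -x^2: subtract (-x)·g(x) = -x^2 + x, leaving 3 - 3·x
  leading term -3·x: subtract (-3)·g(x) = 3 - 3·x, leaving 0
The remainder is 0, so f(x) = g(x) · h(x) with h(x) = -x - 3. Hence g | f, i.e. f ∈ (g).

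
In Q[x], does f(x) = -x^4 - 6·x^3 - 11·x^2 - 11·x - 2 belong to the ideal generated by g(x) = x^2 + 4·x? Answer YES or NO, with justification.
In Q[x] the ideal (g) consists of all multiples of g, so f ∈ (g) iff g | f, i.e. iff the remainder of f on division by g is 0. Divide f by g (g is monic, so eliminate the leading term of the running remainder at each step):
  leading term -x^4: subtract (-x^2)·g(x) = -x^4 - 4·x^3, leaving -2·x^3 - 11·x^2 - 11·x - 2
  leading term -2·x^3: subtract (-2·x)·g(x) = -2·x^3 - 8·x^2, leaving -3·x^2 - 11·x - 2
  leading term -3·x^2: subtract (-3)·g(x) = -3·x^2 - 12·x, leaving x - 2
The remainder r(x) = x - 2 ≠ 0 (and deg r < deg g), so g ∤ f, i.e. f ∉ (g).

Final answer: NO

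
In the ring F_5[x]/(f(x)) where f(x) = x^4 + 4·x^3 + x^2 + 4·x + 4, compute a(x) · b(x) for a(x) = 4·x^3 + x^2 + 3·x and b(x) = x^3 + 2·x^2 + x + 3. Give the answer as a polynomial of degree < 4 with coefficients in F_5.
Multiply as integer polynomials: a · b = 4·x^6 + 9·x^5 + 9·x^4 + 19·x^3 + 6·x^2 + 9·x. Reducing coefficients mod 5: a · b ≡ 4·x^6 + 4·x^5 + 4·x^4 + 4·x^3 + x^2 + 4·x. Now divide by f(x) = x^4 + 4·x^3 + x^2 + 4·x + 4 in F_5[x], eliminating the leading term at each step:
  leading term 4·x^6: subtract (4·x^2)·f(x) = 4·x^6 + x^5 + 4·x^4 + x^3 + x^2, leaving 3·x^5 + 3·x^3 + 4·x (coefficients mod 5)
  leading term 3·x^5: subtract (3·x)·f(x) = 3·x^5 + 2·x^4 + 3·x^3 + 2·x^2 + 2·x, leaving 3·x^4 + 3·x^2 + 2·x (coefficients mod 5)
  leading term 3·x^4: subtract (3)·f(x) = 3·x^4 + 2·x^3 + 3·x^2 + 2·x + 2, leaving 3·x^3 + 3 (coefficients mod 5)
The degree is now < 4, so this is the remainder. Hence a · b ≡ 3·x^3 + 3 in F_5[x]/(f).

Final answer: a · b ≡ 3·x^3 + 3 (mod f(x))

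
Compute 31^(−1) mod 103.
31^(−1) ≡ 10 (mod 103)

Apply the extended Euclidean algorithm to (103, 31), tracking rows (r, s, t) with s·103 + t·31 = r. Each division r_prev = q·r_cur + r_new produces the new row as (previous row) − q·(current row):
  row A: (103, 1, 0)   [1·103 + 0·31 = 103]
  row B: (31, 0, 1)   [0·103 + 1·31 = 31]
  103 = 3·31 + 10   → row C = row A − 3·row B = (10, 1, −3)   [check: 1·103 − 3·31 = 10]
  31 = 3·10 + 1   → row D = row B − 3·row C = (1, −3, 10)   [check: −3·103 + 10·31 = 1]
  10 = 10·1 + 0   → remainder 0, stop. gcd = 1 (last nonzero row D).
The gcd is 1, so 31 is invertible mod 103. The last nonzero row gives −3·103 + 10·31 = 1, so t = 10. So 31^(−1) ≡ 10 (mod 103). Verify: 31 · 10 = 310 ≡ 1 (mod 103). ✓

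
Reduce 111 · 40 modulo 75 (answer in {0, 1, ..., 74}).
15

Reduce the factors first: 111 ≡ 36 (mod 75), so 111 · 40 ≡ 36 · 40 (mod 75). 36 · 40 = 1440. Dividing by 75: 1440 = 19·75 + 15. So (111 · 40) mod 75 = 15.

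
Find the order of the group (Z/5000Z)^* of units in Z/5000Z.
|(Z/5000Z)^*| = 2000

(Z/5000Z)^* consists of the classes a with gcd(a, 5000) = 1, so its order is φ(5000). φ is multiplicative, with φ(p^e) = p^e − p^(e−1). Factorise 5000 = 2^3 · 5^4. Then
  φ(5000) = (2^3 − 2^2) · (5^4 − 5^3) = 4 · 500 = 2000.
Thus |(Z/5000Z)^*| = 2000.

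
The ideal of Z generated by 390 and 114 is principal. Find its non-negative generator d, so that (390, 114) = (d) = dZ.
In the PID Z, (a, b) is generated by gcd(a, b). Compute gcd(390, 114) with the extended Euclidean algorithm, tracking rows (r, s, t) with s·390 + t·114 = r:
  row A: (390, 1, 0)   [1·390 + 0·114 = 390]
  row B: (114, 0, 1)   [0·390 + 1·114 = 114]
  390 = 3·114 + 48   → row C = row A − 3·row B = (48, 1, −3)   [check: 1·390 − 3·114 = 48]
  114 = 2·48 + 18   → row D = row B − 2·row C = (18, −2, 7)   [check: −2·390 + 7·114 = 18]
  48 = 2·18 + 12   → row E = row C − 2·row D = (12, 5, −17)   [check: 5·390 − 17·114 = 12]
  18 = 1·12 + 6   → row F = row D − 1·row E = (6, −7, 24)   [check: −7·390 + 24·114 = 6]
  12 = 2·6 + 0   → remainder 0, stop. gcd = 6 (last nonzero row F).
So gcd(390, 114) = 6, with Bézout identity −7·390 + 24·114 = 6. Containment (⊇): the Bézout identity exhibits 6 as an element of (390, 114), giving (6) ⊆ (390, 114). Containment (⊆): since 6 | 390 and 6 | 114 (390 = 6·65, 114 = 6·19), every Z-linear combination of 390 and 114 is divisible by 6, so (390, 114) ⊆ (6). Therefore (390, 114) = (6), d = 6.

Final answer: (390, 114) = (6); d = 6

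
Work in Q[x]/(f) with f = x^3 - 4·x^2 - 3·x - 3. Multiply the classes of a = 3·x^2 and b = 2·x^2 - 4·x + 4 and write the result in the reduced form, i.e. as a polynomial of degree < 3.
First multiply in Q[x] without reducing: a · b = 6·x^4 - 12·x^3 + 12·x^2. Now divide by f(x) = x^3 - 4·x^2 - 3·x - 3, eliminating the leading term at each step:
  leading term 6·x^4: subtract (6·x)·f(x) = 6·x^4 - 24·x^3 - 18·x^2 - 18·x, leaving 12·x^3 + 30·x^2 + 18·x
  leading term 12·x^3: subtract (12)·f(x) = 12·x^3 - 48·x^2 - 36·x - 36, leaving 78·x^2 + 54·x + 36
The degree is now < 3, so this is the remainder. Hence a · b ≡ 78·x^2 + 54·x + 36 in Q[x]/(f).

Final answer: a · b ≡ 78·x^2 + 54·x + 36 (mod f(x))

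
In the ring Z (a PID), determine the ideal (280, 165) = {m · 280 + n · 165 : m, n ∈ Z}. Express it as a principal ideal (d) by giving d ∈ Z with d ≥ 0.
In the PID Z, (a, b) is generated by gcd(a, b). Compute gcd(280, 165) with the extended Euclidean algorithm, tracking rows (r, s, t) with s·280 + t·165 = r:
  row A: (280, 1, 0)   [1·280 + 0·165 = 280]
  row B: (165, 0, 1)   [0·280 + 1·165 = 165]
  280 = 1·165 + 115   → row C = row A − 1·row B = (115, 1, −1)   [check: 1·280 − 1·165 = 115]
  165 = 1·115 + 50   → row D = row B − 1·row C = (50, −1, 2)   [check: −1·280 + 2·165 = 50]
  115 = 2·50 + 15   → row E = row C − 2·row D = (15, 3, −5)   [check: 3·280 − 5·165 = 15]
  50 = 3·15 + 5   → row F = row D − 3·row E = (5, −10, 17)   [check: −10·280 + 17·165 = 5]
  15 = 3·5 + 0   → remainder 0, stop. gcd = 5 (last nonzero row F).
So gcd(280, 165) = 5, with Bézout identity −10·280 + 17·165 = 5. Containment (⊇): the Bézout identity exhibits 5 as an element of (280, 165), giving (5) ⊆ (280, 165). Containment (⊆): since 5 | 280 and 5 | 165 (280 = 5·56, 165 = 5·33), every Z-linear combination of 280 and 165 is divisible by 5, so (280, 165) ⊆ (5). Therefore (280, 165) = (5), d = 5.

Final answer: (280, 165) = (5); d = 5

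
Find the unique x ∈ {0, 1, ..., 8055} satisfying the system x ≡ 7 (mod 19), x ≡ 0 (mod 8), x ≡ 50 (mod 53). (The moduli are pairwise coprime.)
x ≡ 368 (mod 8056); the representative in [0, 8056) is 368

The moduli 19, 8, 53 are pairwise coprime, so by the CRT there is a unique solution mod 19·8·53 = 8056.
Solve by successive substitution. Start with x ≡ 7 (mod 19).
  Combine with x ≡ 0 (mod 8): write x = 7 + 19·t and require 7 + 19·t ≡ 0 (mod 8), i.e. 19·t ≡ 0 − 7 ≡ 1 (mod 8). Since 19^(−1) ≡ 3 (mod 8) (19 ≡ 3 (mod 8)), t ≡ 3·1 ≡ 3 (mod 8). So x ≡ 7 + 19·3 = 64 (mod 152).
  Combine with x ≡ 50 (mod 53): write x = 64 + 152·t and require 64 + 152·t ≡ 50 (mod 53), i.e. 152·t ≡ 50 − 64 ≡ 39 (mod 53). Since 152^(−1) ≡ 15 (mod 53) (152 ≡ 46 (mod 53)), t ≡ 15·39 ≡ 2 (mod 53). So x ≡ 64 + 152·2 = 368 (mod 8056).
Unique solution in [0, 8056): x = 368.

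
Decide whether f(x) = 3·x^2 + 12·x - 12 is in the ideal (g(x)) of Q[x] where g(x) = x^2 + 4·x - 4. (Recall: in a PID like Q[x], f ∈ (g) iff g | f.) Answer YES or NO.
In Q[x] the ideal (g) consists of all multiples of g, so f ∈ (g) iff g | f, i.e. iff the remainder of f on division by g is 0. Divide f by g (g is monic, so eliminate the leading term of the running remainder at each step):
  leading term 3·x^2: subtract (3)·g(x) = 3·x^2 + 12·x - 12, leaving 0
The remainder is 0, so f(x) = g(x) · h(x) with h(x) = 3. Hence g | f, i.e. f ∈ (g).

Final answer: YES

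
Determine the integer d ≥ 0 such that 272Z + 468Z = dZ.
In the PID Z, (a, b) is generated by gcd(a, b). Compute gcd(468, 272) with the extended Euclidean algorithm, tracking rows (r, s, t) with s·468 + t·272 = r:
  row A: (468, 1, 0)   [1·468 + 0·272 = 468]
  row B: (272, 0, 1)   [0·468 + 1·272 = 272]
  468 = 1·272 + 196   → row C = row A − 1·row B = (196, 1, −1)   [check: 1·468 − 1·272 = 196]
  272 = 1·196 + 76   → row D = row B − 1·row C = (76, −1, 2)   [check: −1·468 + 2·272 = 76]
  196 = 2·76 + 44   → row E = row C − 2·row D = (44, 3, −5)   [check: 3·468 − 5·272 = 44]
  76 = 1·44 + 32   → row F = row D − 1·row E = (32, −4, 7)   [check: −4·468 + 7·272 = 32]
  44 = 1·32 + 12   → row G = row E − 1·row F = (12, 7, −12)   [check: 7·468 − 12·272 = 12]
  32 = 2·12 + 8   → row H = row F − 2·row G = (8, −18, 31)   [check: −18·468 + 31·272 = 8]
  12 = 1·8 + 4   → row I = row G − 1·row H = (4, 25, −43)   [check: 25·468 − 43·272 = 4]
  8 = 2·4 + 0   → remainder 0, stop. gcd = 4 (last nonzero row I).
So gcd(272, 468) = 4, with Bézout identity 25·468 − 43·272 = 4. Containment (⊇): the Bézout identity exhibits 4 as an element of (272, 468), giving (4) ⊆ (272, 468). Containment (⊆): since 4 | 272 and 4 | 468 (272 = 4·68, 468 = 4·117), every Z-linear combination of 272 and 468 is divisible by 4, so (272, 468) ⊆ (4). Therefore (272, 468) = (4), d = 4.

Final answer: (272, 468) = (4); d = 4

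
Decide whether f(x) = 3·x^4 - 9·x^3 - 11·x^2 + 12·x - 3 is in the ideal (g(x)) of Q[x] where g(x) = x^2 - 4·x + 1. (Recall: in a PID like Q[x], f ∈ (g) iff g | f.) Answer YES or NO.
In Q[x] the ideal (g) consists of all multiples of g, so f ∈ (g) iff g | f, i.e. iff the remainder of f on division by g is 0. Divide f by g (g is monic, so eliminate the leading term of the running remainder at each step):
  leading term 3·x^4: subtract (3·x^2)·g(x) = 3·x^4 - 12·x^3 + 3·x^2, leaving 3·x^3 - 14·x^2 + 12·x - 3
  leading term 3·x^3: subtract (3·x)·g(x) = 3·x^3 - 12·x^2 + 3·x, leaving -2·x^2 + 9·x - 3
  leading term -2·x^2: subtract (-2)·g(x) = -2·x^2 + 8·x - 2, leaving x - 1
The remainder r(x) = x - 1 ≠ 0 (and deg r < deg g), so g ∤ f, i.e. f ∉ (g).

Final answer: NO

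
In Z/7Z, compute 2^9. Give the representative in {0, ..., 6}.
Use repeated squaring. Binary(9) = 1001. Walk through the bits of the exponent 9 left-to-right: at each bit after the leading one, square the running value, then multiply by 2 if the bit is 1 (always reducing mod 7):
  bit 1 = 1 (leading): start with 2.
  bit 2 = 0: square 2^2 = 4 (mod 7).
  bit 3 = 0: square 4^2 = 16 ≡ 2 (mod 7).
  bit 4 = 1: square 2^2 = 4; bit is 1, so multiply 4·2 = 8 ≡ 1 (mod 7).
Final value: 2^9 ≡ 1 (mod 7).

Final answer: 1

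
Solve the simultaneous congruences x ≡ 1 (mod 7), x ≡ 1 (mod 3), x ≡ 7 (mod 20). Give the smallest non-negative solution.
x ≡ 127 (mod 420); the representative in [0, 420) is 127

The moduli 7, 3, 20 are pairwise coprime, so by the CRT there is a unique solution mod 7·3·20 = 420.
Solve by successive substitution. Start with x ≡ 1 (mod 7).
  Combine with x ≡ 1 (mod 3): write x = 1 + 7·t and require 1 + 7·t ≡ 1 (mod 3), i.e. 7·t ≡ 1 − 1 ≡ 0 (mod 3). Since 7^(−1) ≡ 1 (mod 3) (7 ≡ 1 (mod 3)), t ≡ 1·0 ≡ 0 (mod 3). So x ≡ 1 + 7·0 = 1 (mod 21).
  Combine with x ≡ 7 (mod 20): write x = 1 + 21·t and require 1 + 21·t ≡ 7 (mod 20), i.e. 21·t ≡ 7 − 1 ≡ 6 (mod 20). Since 21^(−1) ≡ 1 (mod 20) (21 ≡ 1 (mod 20)), t ≡ 1·6 ≡ 6 (mod 20). So x ≡ 1 + 21·6 = 127 (mod 420).
Unique solution in [0, 420): x = 127.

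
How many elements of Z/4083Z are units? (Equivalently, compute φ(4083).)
An element a ∈ Z/4083Z is a unit iff gcd(a, 4083) = 1, so the number of units is φ(4083). φ is multiplicative, with φ(p^e) = p^e − p^(e−1). Factorise 4083 = 3 · 1361. Then
  φ(4083) = (3 − 1) · (1361 − 1) = 2 · 1360 = 2720.

Final answer: Z/4083Z has φ(4083) = 2720 units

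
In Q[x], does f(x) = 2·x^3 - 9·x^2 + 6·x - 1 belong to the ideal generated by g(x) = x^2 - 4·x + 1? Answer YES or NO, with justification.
YES

In Q[x] the ideal (g) consists of all multiples of g, so f ∈ (g) iff g | f, i.e. iff the remainder of f on division by g is 0. Divide f by g (g is monic, so eliminate the leading term of the running remainder at each step):
  leading term 2·x^3: subtract (2·x)·g(x) = 2·x^3 - 8·x^2 + 2·x, leaving -x^2 + 4·x - 1
  leading term -x^2: subtract (-1)·g(x) = -x^2 + 4·x - 1, leaving 0
The remainder is 0, so f(x) = g(x) · h(x) with h(x) = 2·x - 1. Hence g | f, i.e. f ∈ (g).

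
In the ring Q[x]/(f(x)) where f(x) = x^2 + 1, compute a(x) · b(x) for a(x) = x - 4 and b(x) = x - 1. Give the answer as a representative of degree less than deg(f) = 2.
First multiply in Q[x] without reducing: a · b = x^2 - 5·x + 4. Now divide by f(x) = x^2 + 1, eliminating the leading term at each step:
  leading term x^2: subtract (1)·f(x) = x^2 + 1, leaving 3 - 5·x
The degree is now < 2, so this is the remainder. Hence a · b ≡ 3 - 5·x in Q[x]/(f).

Final answer: a · b ≡ 3 - 5·x (mod f(x))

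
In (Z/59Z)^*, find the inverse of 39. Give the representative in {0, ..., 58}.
Apply the extended Euclidean algorithm to (59, 39), tracking rows (r, s, t) with s·59 + t·39 = r. Each division r_prev = q·r_cur + r_new produces the new row as (previous row) − q·(current row):
  row A: (59, 1, 0)   [1·59 + 0·39 = 59]
  row B: (39, 0, 1)   [0·59 + 1·39 = 39]
  59 = 1·39 + 20   → row C = row A − 1·row B = (20, 1, −1)   [check: 1·59 − 1·39 = 20]
  39 = 1·20 + 19   → row D = row B − 1·row C = (19, −1, 2)   [check: −1·59 + 2·39 = 19]
  20 = 1·19 + 1   → row E = row C − 1·row D = (1, 2, −3)   [check: 2·59 − 3·39 = 1]
  19 = 19·1 + 0   → remainder 0, stop. gcd = 1 (last nonzero row E).
The gcd is 1, so 39 is invertible mod 59. The last nonzero row gives 2·59 − 3·39 = 1, so t = −3. So 39^(−1) ≡ −3 ≡ 56 (mod 59). Verify: 39 · 56 = 2184 ≡ 1 (mod 59). ✓

Final answer: 39^(−1) ≡ 56 (mod 59)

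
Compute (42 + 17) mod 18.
Reduce the summands first: 42 ≡ 6 (mod 18), so 42 + 17 ≡ 6 + 17 (mod 18). 6 + 17 = 23; 23 = 1·18 + 5, so (42 + 17) mod 18 = 5.

Final answer: 5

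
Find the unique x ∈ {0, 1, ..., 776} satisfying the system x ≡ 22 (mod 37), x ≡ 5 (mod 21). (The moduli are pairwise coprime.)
The moduli 37, 21 are pairwise coprime, so by the CRT there is a unique solution mod 37·21 = 777.
Solve by successive substitution. Start with x ≡ 22 (mod 37).
  Combine with x ≡ 5 (mod 21): write x = 22 + 37·t and require 22 + 37·t ≡ 5 (mod 21), i.e. 37·t ≡ 5 − 22 ≡ 4 (mod 21). Since 37^(−1) ≡ 4 (mod 21) (37 ≡ 16 (mod 21)), t ≡ 4·4 ≡ 16 (mod 21). So x ≡ 22 + 37·16 = 614 (mod 777).
Unique solution in [0, 777): x = 614.

Final answer: x ≡ 614 (mod 777); the representative in [0, 777) is 614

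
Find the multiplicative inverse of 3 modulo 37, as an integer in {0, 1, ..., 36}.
Apply the extended Euclidean algorithm to (37, 3), tracking rows (r, s, t) with s·37 + t·3 = r. Each division r_prev = q·r_cur + r_new produces the new row as (previous row) − q·(current row):
  row A: (37, 1, 0)   [1·37 + 0·3 = 37]
  row B: (3, 0, 1)   [0·37 + 1·3 = 3]
  37 = 12·3 + 1   → row C = row A − 12·row B = (1, 1, −12)   [check: 1·37 − 12·3 = 1]
  3 = 3·1 + 0   → remainder 0, stop. gcd = 1 (last nonzero row C).
The gcd is 1, so 3 is invertible mod 37. The last nonzero row gives 1·37 − 12·3 = 1, so t = −12. So 3^(−1) ≡ −12 ≡ 25 (mod 37). Verify: 3 · 25 = 75 ≡ 1 (mod 37). ✓

Final answer: 3^(−1) ≡ 25 (mod 37)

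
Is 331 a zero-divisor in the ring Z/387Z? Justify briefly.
gcd(331, 387) = 1, so 331 is a unit in Z/387Z (it has a multiplicative inverse). A unit cannot be a zero-divisor: if 331·b ≡ 0 then multiplying both sides by 331^(−1) gives b ≡ 0. So 331 is not a zero-divisor.

Final answer: NO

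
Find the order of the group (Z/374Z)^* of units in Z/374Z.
|(Z/374Z)^*| = 160

(Z/374Z)^* consists of the classes a with gcd(a, 374) = 1, so its order is φ(374). φ is multiplicative, with φ(p^e) = p^e − p^(e−1). Factorise 374 = 2 · 11 · 17. Then
  φ(374) = (2 − 1) · (11 − 1) · (17 − 1) = 1 · 10 · 16 = 160.
Thus |(Z/374Z)^*| = 160.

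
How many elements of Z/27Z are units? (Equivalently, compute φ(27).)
An element a ∈ Z/27Z is a unit iff gcd(a, 27) = 1, so the number of units is φ(27). φ is multiplicative, with φ(p^e) = p^e − p^(e−1). Factorise 27 = 3^3. Then
  φ(27) = (3^3 − 3^2) = 18 = 18.

Final answer: Z/27Z has φ(27) = 18 units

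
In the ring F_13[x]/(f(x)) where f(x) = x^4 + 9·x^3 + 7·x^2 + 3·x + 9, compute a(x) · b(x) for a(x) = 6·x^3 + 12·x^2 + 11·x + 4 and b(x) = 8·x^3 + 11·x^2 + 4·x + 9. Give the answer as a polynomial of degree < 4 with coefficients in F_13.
Multiply as integer polynomials: a · b = 48·x^6 + 162·x^5 + 244·x^4 + 255·x^3 + 196·x^2 + 115·x + 36. Reducing coefficients mod 13: a · b ≡ 9·x^6 + 6·x^5 + 10·x^4 + 8·x^3 + x^2 + 11·x + 10. Now divide by f(x) = x^4 + 9·x^3 + 7·x^2 + 3·x + 9 in F_13[x], eliminating the leading term at each step:
  leading term 9·x^6: subtract (9·x^2)·f(x) = 9·x^6 + 3·x^5 + 11·x^4 + x^3 + 3·x^2, leaving 3·x^5 + 12·x^4 + 7·x^3 + 11·x^2 + 11·x + 10 (coefficients mod 13)
  leading term 3·x^5: subtract (3·x)·f(x) = 3·x^5 + x^4 + 8·x^3 + 9·x^2 + x, leaving 11·x^4 + 12·x^3 + 2·x^2 + 10·x + 10 (coefficients mod 13)
  leading term 11·x^4: subtract (11)·f(x) = 11·x^4 + 8·x^3 + 12·x^2 + 7·x + 8, leaving 4·x^3 + 3·x^2 + 3·x + 2 (coefficients mod 13)
The degree is now < 4, so this is the remainder. Hence a · b ≡ 4·x^3 + 3·x^2 + 3·x + 2 in F_13[x]/(f).

Final answer: a · b ≡ 4·x^3 + 3·x^2 + 3·x + 2 (mod f(x))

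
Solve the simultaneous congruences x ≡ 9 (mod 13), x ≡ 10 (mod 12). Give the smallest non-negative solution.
x ≡ 22 (mod 156); the representative in [0, 156) is 22

The moduli 13, 12 are pairwise coprime, so by the CRT there is a unique solution mod 13·12 = 156.
Solve by successive substitution. Start with x ≡ 9 (mod 13).
  Combine with x ≡ 10 (mod 12): write x = 9 + 13·t and require 9 + 13·t ≡ 10 (mod 12), i.e. 13·t ≡ 10 − 9 ≡ 1 (mod 12). Since 13^(−1) ≡ 1 (mod 12) (13 ≡ 1 (mod 12)), t ≡ 1·1 ≡ 1 (mod 12). So x ≡ 9 + 13·1 = 22 (mod 156).
Unique solution in [0, 156): x = 22.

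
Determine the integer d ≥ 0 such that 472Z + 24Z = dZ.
(472, 24) = (8); d = 8

In the PID Z, (a, b) is generated by gcd(a, b). Compute gcd(472, 24) with the extended Euclidean algorithm, tracking rows (r, s, t) with s·472 + t·24 = r:
  row A: (472, 1, 0)   [1·472 + 0·24 = 472]
  row B: (24, 0, 1)   [0·472 + 1·24 = 24]
  472 = 19·24 + 16   → row C = row A − 19·row B = (16, 1, −19)   [check: 1·472 − 19·24 = 16]
  24 = 1·16 + 8   → row D = row B − 1·row C = (8, −1, 20)   [check: −1·472 + 20·24 = 8]
  16 = 2·8 + 0   → remainder 0, stop. gcd = 8 (last nonzero row D).
So gcd(472, 24) = 8, with Bézout identity −1·472 + 20·24 = 8. Containment (⊇): the Bézout identity exhibits 8 as an element of (472, 24), giving (8) ⊆ (472, 24). Containment (⊆): since 8 | 472 and 8 | 24 (472 = 8·59, 24 = 8·3), every Z-linear combination of 472 and 24 is divisible by 8, so (472, 24) ⊆ (8). Therefore (472, 24) = (8), d = 8.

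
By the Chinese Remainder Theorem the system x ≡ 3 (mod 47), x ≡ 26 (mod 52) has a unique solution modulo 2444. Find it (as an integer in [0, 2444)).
The moduli 47, 52 are pairwise coprime, so by the CRT there is a unique solution mod 47·52 = 2444.
Solve by successive substitution. Start with x ≡ 3 (mod 47).
  Combine with x ≡ 26 (mod 52): write x = 3 + 47·t and require 3 + 47·t ≡ 26 (mod 52), i.e. 47·t ≡ 26 − 3 ≡ 23 (mod 52). Since 47^(−1) ≡ 31 (mod 52), t ≡ 31·23 ≡ 37 (mod 52). So x ≡ 3 + 47·37 = 1742 (mod 2444).
Unique solution in [0, 2444): x = 1742.

Final answer: x ≡ 1742 (mod 2444); the representative in [0, 2444) is 1742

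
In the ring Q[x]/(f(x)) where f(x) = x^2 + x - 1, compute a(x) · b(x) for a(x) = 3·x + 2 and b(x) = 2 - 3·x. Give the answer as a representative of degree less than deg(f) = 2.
a · b ≡ 9·x - 5 (mod f(x))

First multiply in Q[x] without reducing: a · b = 4 - 9·x^2. Now divide by f(x) = x^2 + x - 1, eliminating the leading term at each step:
  leading term -9·x^2: subtract (-9)·f(x) = -9·x^2 - 9·x + 9, leaving 9·x - 5
The degree is now < 2, so this is the remainder. Hence a · b ≡ 9·x - 5 in Q[x]/(f).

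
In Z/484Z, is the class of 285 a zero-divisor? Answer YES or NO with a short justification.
NO

gcd(285, 484) = 1, so 285 is a unit in Z/484Z (it has a multiplicative inverse). A unit cannot be a zero-divisor: if 285·b ≡ 0 then multiplying both sides by 285^(−1) gives b ≡ 0. So 285 is not a zero-divisor.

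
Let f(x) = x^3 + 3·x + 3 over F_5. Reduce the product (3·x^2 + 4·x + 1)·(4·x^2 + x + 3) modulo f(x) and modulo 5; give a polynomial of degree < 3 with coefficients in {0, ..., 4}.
Multiply as integer polynomials: a · b = 12·x^4 + 19·x^3 + 17·x^2 + 13·x + 3. Reducing coefficients mod 5: a · b ≡ 2·x^4 + 4·x^3 + 2·x^2 + 3·x + 3. Now divide by f(x) = x^3 + 3·x + 3 in F_5[x], eliminating the leading term at each step:
  leading term 2·x^4: subtract (2·x)·f(x) = 2·x^4 + x^2 + x, leaving 4·x^3 + x^2 + 2·x + 3 (coefficients mod 5)
  leading term 4·x^3: subtract (4)·f(x) = 4·x^3 + 2·x + 2, leaving x^2 + 1 (coefficients mod 5)
The degree is now < 3, so this is the remainder. Hence a · b ≡ x^2 + 1 in F_5[x]/(f).

Final answer: a · b ≡ x^2 + 1 (mod f(x))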